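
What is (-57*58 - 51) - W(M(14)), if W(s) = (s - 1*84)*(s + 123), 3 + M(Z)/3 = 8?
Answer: 6165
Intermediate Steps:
M(Z) = 15 (M(Z) = -9 + 3*8 = -9 + 24 = 15)
W(s) = (-84 + s)*(123 + s) (W(s) = (s - 84)*(123 + s) = (-84 + s)*(123 + s))
(-57*58 - 51) - W(M(14)) = (-57*58 - 51) - (-10332 + 15**2 + 39*15) = (-3306 - 51) - (-10332 + 225 + 585) = -3357 - 1*(-9522) = -3357 + 9522 = 6165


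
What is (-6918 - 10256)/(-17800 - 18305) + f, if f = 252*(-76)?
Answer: -691465786/36105 ≈ -19152.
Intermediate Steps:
f = -19152
(-6918 - 10256)/(-17800 - 18305) + f = (-6918 - 10256)/(-17800 - 18305) - 19152 = -17174/(-36105) - 19152 = -17174*(-1/36105) - 19152 = 17174/36105 - 19152 = -691465786/36105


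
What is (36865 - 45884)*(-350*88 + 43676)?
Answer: -116128644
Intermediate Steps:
(36865 - 45884)*(-350*88 + 43676) = -9019*(-30800 + 43676) = -9019*12876 = -116128644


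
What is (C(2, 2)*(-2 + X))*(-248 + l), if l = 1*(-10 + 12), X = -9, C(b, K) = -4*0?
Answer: 0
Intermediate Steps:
C(b, K) = 0
l = 2 (l = 1*2 = 2)
(C(2, 2)*(-2 + X))*(-248 + l) = (0*(-2 - 9))*(-248 + 2) = (0*(-11))*(-246) = 0*(-246) = 0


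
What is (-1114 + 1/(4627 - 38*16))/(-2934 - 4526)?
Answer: 895433/5996348 ≈ 0.14933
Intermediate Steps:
(-1114 + 1/(4627 - 38*16))/(-2934 - 4526) = (-1114 + 1/(4627 - 608))/(-7460) = (-1114 + 1/4019)*(-1/7460) = -4477165/4019*(-1/7460) = 895433/5996348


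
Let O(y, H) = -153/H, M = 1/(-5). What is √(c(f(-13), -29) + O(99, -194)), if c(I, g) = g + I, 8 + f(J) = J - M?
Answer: I*√46114770/970 ≈ 7.0008*I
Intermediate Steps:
M = -⅕ ≈ -0.20000
f(J) = -39/5 + J (f(J) = -8 + (J - 1*(-⅕)) = -8 + (J + ⅕) = -8 + (⅕ + J) = -39/5 + J)
c(I, g) = I + g
√(c(f(-13), -29) + O(99, -194)) = √(((-39/5 - 13) - 29) - 153/(-194)) = √((-104/5 - 29) - 153*(-1/194)) = √(-249/5 + 153/194) = √(-47541/970) = I*√46114770/970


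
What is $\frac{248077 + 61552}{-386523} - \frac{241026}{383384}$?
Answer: $- \frac{6231438151}{4358433348} \approx -1.4297$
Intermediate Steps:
$\frac{248077 + 61552}{-386523} - \frac{241026}{383384} = 309629 \left(- \frac{1}{386523}\right) - \frac{7089}{11276} = - \frac{309629}{386523} - \frac{7089}{11276} = - \frac{6231438151}{4358433348}$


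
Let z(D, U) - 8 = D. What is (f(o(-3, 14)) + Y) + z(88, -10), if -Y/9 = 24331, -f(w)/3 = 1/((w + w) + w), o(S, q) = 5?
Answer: -1094416/5 ≈ -2.1888e+5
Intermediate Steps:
z(D, U) = 8 + D
f(w) = -1/w (f(w) = -3/((w + w) + w) = -3/(2*w + w) = -3*1/(3*w) = -1/w)
Y = -218979 (Y = -9*24331 = -218979)
(f(o(-3, 14)) + Y) + z(88, -10) = (-1/5 - 218979) + (8 + 88) = (-1*⅕ - 218979) + 96 = (-⅕ - 218979) + 96 = -1094896/5 + 96 = -1094416/5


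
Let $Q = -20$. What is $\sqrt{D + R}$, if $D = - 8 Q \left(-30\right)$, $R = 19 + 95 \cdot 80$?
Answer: $\sqrt{2819} \approx 53.094$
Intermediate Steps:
$R = 7619$ ($R = 19 + 7600 = 7619$)
$D = -4800$ ($D = \left(-8\right) \left(-20\right) \left(-30\right) = 160 \left(-30\right) = -4800$)
$\sqrt{D + R} = \sqrt{-4800 + 7619} = \sqrt{2819}$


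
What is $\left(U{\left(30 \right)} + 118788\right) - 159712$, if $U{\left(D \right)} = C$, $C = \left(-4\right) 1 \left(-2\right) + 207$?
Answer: $-40709$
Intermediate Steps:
$C = 215$ ($C = \left(-4\right) \left(-2\right) + 207 = 8 + 207 = 215$)
$U{\left(D \right)} = 215$
$\left(U{\left(30 \right)} + 118788\right) - 159712 = \left(215 + 118788\right) - 159712 = 119003 - 159712 = -40709$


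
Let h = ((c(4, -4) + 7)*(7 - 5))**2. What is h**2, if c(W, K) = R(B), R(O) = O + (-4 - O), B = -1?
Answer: 1296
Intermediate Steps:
R(O) = -4
c(W, K) = -4
h = 36 (h = ((-4 + 7)*(7 - 5))**2 = (3*2)**2 = 6**2 = 36)
h**2 = 36**2 = 1296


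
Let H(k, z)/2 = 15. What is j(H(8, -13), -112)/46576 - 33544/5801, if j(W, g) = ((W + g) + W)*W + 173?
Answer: -1570391331/270187376 ≈ -5.8122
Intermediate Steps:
H(k, z) = 30 (H(k, z) = 2*15 = 30)
j(W, g) = 173 + W*(g + 2*W) (j(W, g) = (g + 2*W)*W + 173 = W*(g + 2*W) + 173 = 173 + W*(g + 2*W))
j(H(8, -13), -112)/46576 - 33544/5801 = (173 + 2*30² + 30*(-112))/46576 - 33544/5801 = (173 + 2*900 - 3360)*(1/46576) - 33544*1/5801 = (173 + 1800 - 3360)*(1/46576) - 33544/5801 = -1387*1/46576 - 33544/5801 = -1387/46576 - 33544/5801 = -1570391331/270187376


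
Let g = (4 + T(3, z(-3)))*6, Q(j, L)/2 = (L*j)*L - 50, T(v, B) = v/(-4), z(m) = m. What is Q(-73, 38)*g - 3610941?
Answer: -7723959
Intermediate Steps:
T(v, B) = -v/4 (T(v, B) = v*(-¼) = -v/4)
Q(j, L) = -100 + 2*j*L² (Q(j, L) = 2*((L*j)*L - 50) = 2*(j*L² - 50) = 2*(-50 + j*L²) = -100 + 2*j*L²)
g = 39/2 (g = (4 - ¼*3)*6 = (4 - ¾)*6 = (13/4)*6 = 39/2 ≈ 19.500)
Q(-73, 38)*g - 3610941 = (-100 + 2*(-73)*38²)*(39/2) - 3610941 = (-100 + 2*(-73)*1444)*(39/2) - 3610941 = (-100 - 210824)*(39/2) - 3610941 = -210924*39/2 - 3610941 = -4113018 - 3610941 = -7723959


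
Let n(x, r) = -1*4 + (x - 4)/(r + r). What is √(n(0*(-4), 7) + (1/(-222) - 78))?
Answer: I*√198723966/1554 ≈ 9.0714*I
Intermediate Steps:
n(x, r) = -4 + (-4 + x)/(2*r) (n(x, r) = -4 + (-4 + x)/((2*r)) = -4 + (-4 + x)*(1/(2*r)) = -4 + (-4 + x)/(2*r))
√(n(0*(-4), 7) + (1/(-222) - 78)) = √((½)*(-4 + 0*(-4) - 8*7)/7 + (1/(-222) - 78)) = √((½)*(⅐)*(-4 + 0 - 56) + (-1/222 - 78)) = √((½)*(⅐)*(-60) - 17317/222) = √(-30/7 - 17317/222) = √(-127879/1554) = I*√198723966/1554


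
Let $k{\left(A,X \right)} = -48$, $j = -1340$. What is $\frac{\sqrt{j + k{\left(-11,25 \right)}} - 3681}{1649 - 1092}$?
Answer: $- \frac{3681}{557} + \frac{2 i \sqrt{347}}{557} \approx -6.6086 + 0.066887 i$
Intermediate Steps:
$\frac{\sqrt{j + k{\left(-11,25 \right)}} - 3681}{1649 - 1092} = \frac{\sqrt{-1340 - 48} - 3681}{1649 - 1092} = \frac{\sqrt{-1388} - 3681}{557} = \left(2 i \sqrt{347} - 3681\right) \frac{1}{557} = \left(-3681 + 2 i \sqrt{347}\right) \frac{1}{557} = - \frac{3681}{557} + \frac{2 i \sqrt{347}}{557}$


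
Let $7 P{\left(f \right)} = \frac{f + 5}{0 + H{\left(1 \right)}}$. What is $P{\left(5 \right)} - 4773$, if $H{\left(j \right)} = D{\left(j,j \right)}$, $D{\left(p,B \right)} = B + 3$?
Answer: $- \frac{66817}{14} \approx -4772.6$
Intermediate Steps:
$D{\left(p,B \right)} = 3 + B$
$H{\left(j \right)} = 3 + j$
$P{\left(f \right)} = \frac{5}{28} + \frac{f}{28}$ ($P{\left(f \right)} = \frac{\left(f + 5\right) \frac{1}{0 + \left(3 + 1\right)}}{7} = \frac{\left(5 + f\right) \frac{1}{0 + 4}}{7} = \frac{\left(5 + f\right) \frac{1}{4}}{7} = \frac{\frac{5}{4} + \frac{f}{4}}{7} = \frac{5}{28} + \frac{f}{28}$)
$P{\left(5 \right)} - 4773 = \left(\frac{5}{28} + \frac{1}{28} \cdot 5\right) - 4773 = \left(\frac{5}{28} + \frac{5}{28}\right) - 4773 = \frac{5}{14} - 4773 = - \frac{66817}{14}$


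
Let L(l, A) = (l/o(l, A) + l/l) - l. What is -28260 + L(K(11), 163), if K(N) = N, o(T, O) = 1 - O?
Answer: -4579751/162 ≈ -28270.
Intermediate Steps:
L(l, A) = 1 - l + l/(1 - A) (L(l, A) = (l/(1 - A) + l/l) - l = (l/(1 - A) + 1) - l = (1 + l/(1 - A)) - l = 1 - l + l/(1 - A))
-28260 + L(K(11), 163) = -28260 + (-1 + 163 - 1*163*11)/(-1 + 163) = -28260 + (-1 + 163 - 1793)/162 = -28260 + (1/162)*(-1631) = -28260 - 1631/162 = -4579751/162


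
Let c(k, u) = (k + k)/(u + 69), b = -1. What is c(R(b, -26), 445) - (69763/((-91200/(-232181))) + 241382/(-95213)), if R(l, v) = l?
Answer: -396346482616403123/2231640379200 ≈ -1.7760e+5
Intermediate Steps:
c(k, u) = 2*k/(69 + u) (c(k, u) = (2*k)/(69 + u) = 2*k/(69 + u))
c(R(b, -26), 445) - (69763/((-91200/(-232181))) + 241382/(-95213)) = 2*(-1)/(69 + 445) - (69763/((-91200/(-232181))) + 241382/(-95213)) = 2*(-1)/514 - (69763/((-91200*(-1/232181))) + 241382*(-1/95213)) = 2*(-1)*(1/514) - (69763/(91200/232181) - 241382/95213) = -1/257 - (69763*(232181/91200) - 241382/95213) = -1/257 - (16197643103/91200 - 241382/95213) = -1/257 - 1*1542204178727539/8683425600 = -1/257 - 1542204178727539/8683425600 = -396346482616403123/2231640379200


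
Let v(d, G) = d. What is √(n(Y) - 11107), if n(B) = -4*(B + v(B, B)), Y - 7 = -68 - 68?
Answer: 5*I*√403 ≈ 100.37*I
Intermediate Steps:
Y = -129 (Y = 7 + (-68 - 68) = 7 - 136 = -129)
n(B) = -8*B (n(B) = -4*(B + B) = -8*B)
√(n(Y) - 11107) = √(-8*(-129) - 11107) = √(1032 - 11107) = √(-10075) = 5*I*√403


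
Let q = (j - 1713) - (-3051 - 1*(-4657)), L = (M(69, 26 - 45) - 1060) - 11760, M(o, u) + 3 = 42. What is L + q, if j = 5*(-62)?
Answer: -16410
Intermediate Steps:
j = -310
M(o, u) = 39 (M(o, u) = -3 + 42 = 39)
L = -12781 (L = (39 - 1060) - 11760 = -1021 - 11760 = -12781)
q = -3629 (q = (-310 - 1713) - (-3051 - 1*(-4657)) = -2023 - (-3051 + 4657) = -2023 - 1*1606 = -2023 - 1606 = -3629)
L + q = -12781 - 3629 = -16410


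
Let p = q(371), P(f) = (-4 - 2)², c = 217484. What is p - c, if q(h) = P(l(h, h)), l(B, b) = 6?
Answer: -217448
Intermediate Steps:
P(f) = 36 (P(f) = (-6)² = 36)
q(h) = 36
p = 36
p - c = 36 - 1*217484 = 36 - 217484 = -217448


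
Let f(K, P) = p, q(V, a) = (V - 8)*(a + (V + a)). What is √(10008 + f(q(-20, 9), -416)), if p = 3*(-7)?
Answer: √9987 ≈ 99.935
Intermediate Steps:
q(V, a) = (-8 + V)*(V + 2*a)
p = -21
f(K, P) = -21
√(10008 + f(q(-20, 9), -416)) = √(10008 - 21) = √9987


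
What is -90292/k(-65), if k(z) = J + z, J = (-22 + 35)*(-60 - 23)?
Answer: 22573/286 ≈ 78.927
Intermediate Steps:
J = -1079 (J = 13*(-83) = -1079)
k(z) = -1079 + z
-90292/k(-65) = -90292/(-1079 - 65) = -90292/(-1144) = -90292*(-1/1144) = 22573/286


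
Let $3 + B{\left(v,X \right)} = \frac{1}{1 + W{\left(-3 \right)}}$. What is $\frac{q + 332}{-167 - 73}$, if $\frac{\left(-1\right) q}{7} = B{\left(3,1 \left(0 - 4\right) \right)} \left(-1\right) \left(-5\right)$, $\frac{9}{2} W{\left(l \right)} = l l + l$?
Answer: $- \frac{211}{120} \approx -1.7583$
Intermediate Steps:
$W{\left(l \right)} = \frac{2 l}{9} + \frac{2 l^{2}}{9}$ ($W{\left(l \right)} = \frac{2 \left(l l + l\right)}{9} = \frac{2 \left(l^{2} + l\right)}{9} = \frac{2 \left(l + l^{2}\right)}{9} = \frac{2 l}{9} + \frac{2 l^{2}}{9}$)
$B{\left(v,X \right)} = - \frac{18}{7}$ ($B{\left(v,X \right)} = -3 + \frac{1}{1 + \frac{2}{9} \left(-3\right) \left(1 - 3\right)} = -3 + \frac{1}{1 + \frac{2}{9} \left(-3\right) \left(-2\right)} = -3 + \frac{1}{1 + \frac{4}{3}} = -3 + \frac{1}{\frac{7}{3}} = -3 + \frac{3}{7} = - \frac{18}{7}$)
$q = 90$ ($q = - 7 \left(- \frac{18}{7}\right) \left(-1\right) \left(-5\right) = - 7 \cdot \frac{18}{7} \left(-5\right) = \left(-7\right) \left(- \frac{90}{7}\right) = 90$)
$\frac{q + 332}{-167 - 73} = \frac{90 + 332}{-167 - 73} = \frac{422}{-240} = 422 \left(- \frac{1}{240}\right) = - \frac{211}{120}$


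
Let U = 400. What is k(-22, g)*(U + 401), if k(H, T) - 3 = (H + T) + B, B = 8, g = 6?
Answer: -4005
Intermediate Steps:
k(H, T) = 11 + H + T (k(H, T) = 3 + ((H + T) + 8) = 3 + (8 + H + T) = 11 + H + T)
k(-22, g)*(U + 401) = (11 - 22 + 6)*(400 + 401) = -5*801 = -4005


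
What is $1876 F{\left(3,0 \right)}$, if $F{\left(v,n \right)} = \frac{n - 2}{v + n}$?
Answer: $- \frac{3752}{3} \approx -1250.7$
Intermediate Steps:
$F{\left(v,n \right)} = \frac{-2 + n}{n + v}$
$1876 F{\left(3,0 \right)} = 1876 \frac{-2 + 0}{0 + 3} = 1876 \cdot \frac{1}{3} \left(-2\right) = 1876 \left(- \frac{2}{3}\right) = - \frac{3752}{3}$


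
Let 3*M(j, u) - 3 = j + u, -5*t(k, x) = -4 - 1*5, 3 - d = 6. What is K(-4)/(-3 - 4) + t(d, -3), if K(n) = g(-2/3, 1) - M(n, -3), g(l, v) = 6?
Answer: 79/105 ≈ 0.75238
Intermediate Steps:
d = -3 (d = 3 - 1*6 = 3 - 6 = -3)
t(k, x) = 9/5 (t(k, x) = -(-4 - 1*5)/5 = -(-4 - 5)/5 = -⅕*(-9) = 9/5)
M(j, u) = 1 + j/3 + u/3 (M(j, u) = 1 + (j + u)/3 = 1 + (j/3 + u/3) = 1 + j/3 + u/3)
K(n) = 6 - n/3 (K(n) = 6 - (1 + n/3 + (⅓)*(-3)) = 6 - (1 + n/3 - 1) = 6 - n/3)
K(-4)/(-3 - 4) + t(d, -3) = (6 - ⅓*(-4))/(-3 - 4) + 9/5 = (6 + 4/3)/(-7) + 9/5 = (22/3)*(-⅐) + 9/5 = -22/21 + 9/5 = 79/105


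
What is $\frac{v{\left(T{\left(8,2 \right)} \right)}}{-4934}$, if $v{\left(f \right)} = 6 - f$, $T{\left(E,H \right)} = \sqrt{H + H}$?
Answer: $- \frac{2}{2467} \approx -0.0008107$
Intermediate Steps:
$T{\left(E,H \right)} = \sqrt{2} \sqrt{H}$ ($T{\left(E,H \right)} = \sqrt{2 H} = \sqrt{2} \sqrt{H}$)
$\frac{v{\left(T{\left(8,2 \right)} \right)}}{-4934} = \frac{6 - \sqrt{2} \sqrt{2}}{-4934} = \left(6 - 2\right) \left(- \frac{1}{4934}\right) = 4 \left(- \frac{1}{4934}\right) = - \frac{2}{2467}$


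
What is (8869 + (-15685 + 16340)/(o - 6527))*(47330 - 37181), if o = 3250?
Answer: 294960975642/3277 ≈ 9.0009e+7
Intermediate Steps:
(8869 + (-15685 + 16340)/(o - 6527))*(47330 - 37181) = (8869 + (-15685 + 16340)/(3250 - 6527))*(47330 - 37181) = (8869 + 655/(-3277))*10149 = (8869 + 655*(-1/3277))*10149 = (8869 - 655/3277)*10149 = (29063058/3277)*10149 = 294960975642/3277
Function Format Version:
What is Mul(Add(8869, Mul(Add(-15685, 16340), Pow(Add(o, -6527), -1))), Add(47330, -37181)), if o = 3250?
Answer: Rational(294960975642, 3277) ≈ 9.0009e+7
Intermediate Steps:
Mul(Add(8869, Mul(Add(-15685, 16340), Pow(Add(o, -6527), -1))), Add(47330, -37181)) = Mul(Add(8869, Mul(Add(-15685, 16340), Pow(Add(3250, -6527), -1))), Add(47330, -37181)) = Mul(Add(8869, Mul(655, Pow(-3277, -1))), 10149) = Mul(Add(8869, Mul(655, Rational(-1, 3277))), 10149) = Mul(Add(8869, Rational(-655, 3277)), 10149) = Mul(Rational(29063058, 3277), 10149) = Rational(294960975642, 3277)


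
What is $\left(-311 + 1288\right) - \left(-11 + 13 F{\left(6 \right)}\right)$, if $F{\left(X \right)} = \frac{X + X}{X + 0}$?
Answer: $962$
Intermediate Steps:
$F{\left(X \right)} = 2$ ($F{\left(X \right)} = \frac{2 X}{X} = 2$)
$\left(-311 + 1288\right) - \left(-11 + 13 F{\left(6 \right)}\right) = \left(-311 + 1288\right) + \left(11 - 26\right) = 977 + \left(11 - 26\right) = 977 - 15 = 962$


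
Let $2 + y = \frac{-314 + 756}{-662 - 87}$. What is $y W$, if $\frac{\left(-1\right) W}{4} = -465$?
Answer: $- \frac{3608400}{749} \approx -4817.6$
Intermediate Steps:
$W = 1860$ ($W = \left(-4\right) \left(-465\right) = 1860$)
$y = - \frac{1940}{749}$ ($y = -2 + \frac{-314 + 756}{-662 - 87} = -2 + \frac{442}{-749} = -2 + 442 \left(- \frac{1}{749}\right) = -2 - \frac{442}{749} = - \frac{1940}{749} \approx -2.5901$)
$y W = \left(- \frac{1940}{749}\right) 1860 = - \frac{3608400}{749}$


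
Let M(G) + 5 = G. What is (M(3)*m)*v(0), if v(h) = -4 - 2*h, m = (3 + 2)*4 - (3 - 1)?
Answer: 144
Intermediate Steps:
M(G) = -5 + G
m = 18 (m = 5*4 - 1*2 = 20 - 2 = 18)
(M(3)*m)*v(0) = ((-5 + 3)*18)*(-4 - 2*0) = (-2*18)*(-4 + 0) = -36*(-4) = 144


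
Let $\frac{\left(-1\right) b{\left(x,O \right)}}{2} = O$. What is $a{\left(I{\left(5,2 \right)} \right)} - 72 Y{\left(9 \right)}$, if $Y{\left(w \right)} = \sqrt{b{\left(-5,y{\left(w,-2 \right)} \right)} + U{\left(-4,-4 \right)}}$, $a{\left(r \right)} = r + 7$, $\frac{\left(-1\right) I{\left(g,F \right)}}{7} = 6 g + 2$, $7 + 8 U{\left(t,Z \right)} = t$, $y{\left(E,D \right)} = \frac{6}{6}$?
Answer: $-217 - 54 i \sqrt{6} \approx -217.0 - 132.27 i$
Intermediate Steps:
$y{\left(E,D \right)} = 1$ ($y{\left(E,D \right)} = 6 \cdot \frac{1}{6} = 1$)
$U{\left(t,Z \right)} = - \frac{7}{8} + \frac{t}{8}$
$I{\left(g,F \right)} = -14 - 42 g$ ($I{\left(g,F \right)} = - 7 \left(6 g + 2\right) = - 7 \left(2 + 6 g\right) = -14 - 42 g$)
$a{\left(r \right)} = 7 + r$
$b{\left(x,O \right)} = - 2 O$
$Y{\left(w \right)} = \frac{3 i \sqrt{6}}{4}$ ($Y{\left(w \right)} = \sqrt{\left(-2\right) 1 + \left(- \frac{7}{8} + \frac{1}{8} \left(-4\right)\right)} = \sqrt{-2 - \frac{11}{8}} = \sqrt{- \frac{27}{8}} = \frac{3 i \sqrt{6}}{4}$)
$a{\left(I{\left(5,2 \right)} \right)} - 72 Y{\left(9 \right)} = \left(7 - 224\right) - 72 \frac{3 i \sqrt{6}}{4} = \left(7 - 224\right) - 54 i \sqrt{6} = -217 - 54 i \sqrt{6}$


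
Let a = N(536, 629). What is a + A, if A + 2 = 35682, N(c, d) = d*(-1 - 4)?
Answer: 32535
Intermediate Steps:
N(c, d) = -5*d (N(c, d) = d*(-5) = -5*d)
a = -3145 (a = -5*629 = -3145)
A = 35680 (A = -2 + 35682 = 35680)
a + A = -3145 + 35680 = 32535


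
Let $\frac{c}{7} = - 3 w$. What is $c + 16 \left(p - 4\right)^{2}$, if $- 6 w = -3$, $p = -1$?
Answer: $\frac{779}{2} \approx 389.5$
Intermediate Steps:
$w = \frac{1}{2}$ ($w = \left(- \frac{1}{6}\right) \left(-3\right) = \frac{1}{2} \approx 0.5$)
$c = - \frac{21}{2}$ ($c = 7 \left(\left(-3\right) \frac{1}{2}\right) = 7 \left(- \frac{3}{2}\right) = - \frac{21}{2} \approx -10.5$)
$c + 16 \left(p - 4\right)^{2} = - \frac{21}{2} + 16 \left(-1 - 4\right)^{2} = - \frac{21}{2} + 16 \left(-5\right)^{2} = - \frac{21}{2} + 16 \cdot 25 = - \frac{21}{2} + 400 = \frac{779}{2}$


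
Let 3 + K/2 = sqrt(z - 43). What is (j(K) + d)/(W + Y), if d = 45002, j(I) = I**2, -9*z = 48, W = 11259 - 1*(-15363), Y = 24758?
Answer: 67267/77070 - 2*I*sqrt(435)/12845 ≈ 0.8728 - 0.0032474*I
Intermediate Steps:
W = 26622 (W = 11259 + 15363 = 26622)
z = -16/3 (z = -1/9*48 = -16/3 ≈ -5.3333)
K = -6 + 2*I*sqrt(435)/3 (K = -6 + 2*sqrt(-16/3 - 43) = -6 + 2*sqrt(-145/3) = -6 + 2*(I*sqrt(435)/3) = -6 + 2*I*sqrt(435)/3 ≈ -6.0 + 13.904*I)
(j(K) + d)/(W + Y) = ((-6 + 2*I*sqrt(435)/3)**2 + 45002)/(26622 + 24758) = (45002 + (-6 + 2*I*sqrt(435)/3)**2)/51380 = (45002 + (-6 + 2*I*sqrt(435)/3)**2)*(1/51380) = 22501/25690 + (-6 + 2*I*sqrt(435)/3)**2/51380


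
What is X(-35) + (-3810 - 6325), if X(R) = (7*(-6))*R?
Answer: -8665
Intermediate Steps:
X(R) = -42*R
X(-35) + (-3810 - 6325) = -42*(-35) + (-3810 - 6325) = 1470 - 10135 = -8665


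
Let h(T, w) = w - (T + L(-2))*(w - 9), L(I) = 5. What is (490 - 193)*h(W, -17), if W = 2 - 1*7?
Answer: -5049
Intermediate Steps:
W = -5 (W = 2 - 7 = -5)
h(T, w) = w - (-9 + w)*(5 + T) (h(T, w) = w - (T + 5)*(w - 9) = w - (5 + T)*(-9 + w) = w - (-9 + w)*(5 + T))
(490 - 193)*h(W, -17) = (490 - 193)*(45 - 4*(-17) + 9*(-5) - 1*(-5)*(-17)) = 297*(45 + 68 - 45 - 85) = 297*(-17) = -5049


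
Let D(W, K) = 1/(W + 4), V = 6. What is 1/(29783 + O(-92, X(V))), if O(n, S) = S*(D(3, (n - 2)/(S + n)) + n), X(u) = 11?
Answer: 7/201408 ≈ 3.4755e-5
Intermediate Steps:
D(W, K) = 1/(4 + W)
O(n, S) = S*(⅐ + n) (O(n, S) = S*(1/(4 + 3) + n) = S*(1/7 + n) = S*(⅐ + n))
1/(29783 + O(-92, X(V))) = 1/(29783 + 11*(⅐ - 92)) = 1/(29783 + 11*(-643/7)) = 1/(29783 - 7073/7) = 1/(201408/7) = 7/201408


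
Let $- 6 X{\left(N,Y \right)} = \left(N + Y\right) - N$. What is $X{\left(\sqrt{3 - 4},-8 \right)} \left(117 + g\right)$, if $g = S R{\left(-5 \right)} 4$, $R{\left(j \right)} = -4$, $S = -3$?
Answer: $220$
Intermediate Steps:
$g = 48$ ($g = \left(-3\right) \left(-4\right) 4 = 12 \cdot 4 = 48$)
$X{\left(N,Y \right)} = - \frac{Y}{6}$ ($X{\left(N,Y \right)} = - \frac{\left(N + Y\right) - N}{6} = - \frac{Y}{6}$)
$X{\left(\sqrt{3 - 4},-8 \right)} \left(117 + g\right) = \left(- \frac{1}{6}\right) \left(-8\right) \left(117 + 48\right) = \frac{4}{3} \cdot 165 = 220$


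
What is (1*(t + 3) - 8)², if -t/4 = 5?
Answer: 625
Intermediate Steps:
t = -20 (t = -4*5 = -20)
(1*(t + 3) - 8)² = (1*(-20 + 3) - 8)² = (1*(-17) - 8)² = (-17 - 8)² = (-25)² = 625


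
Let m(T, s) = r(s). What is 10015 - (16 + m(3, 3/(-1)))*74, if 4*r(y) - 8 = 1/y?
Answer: 52135/6 ≈ 8689.2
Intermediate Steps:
r(y) = 2 + 1/(4*y) (r(y) = 2 + (1/y)/4 = 2 + 1/(4*y))
m(T, s) = 2 + 1/(4*s)
10015 - (16 + m(3, 3/(-1)))*74 = 10015 - (16 + (2 + 1/(4*((3/(-1))))))*74 = 10015 - (16 + (2 + 1/(4*((3*(-1))))))*74 = 10015 - (16 + (2 + (¼)/(-3)))*74 = 10015 - (16 + (2 + (¼)*(-⅓)))*74 = 10015 - (16 + (2 - 1/12))*74 = 10015 - (16 + 23/12)*74 = 10015 - 215*74/12 = 10015 - 1*7955/6 = 10015 - 7955/6 = 52135/6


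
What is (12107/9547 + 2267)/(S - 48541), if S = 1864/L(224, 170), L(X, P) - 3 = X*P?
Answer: -824693305948/17648441367333 ≈ -0.046729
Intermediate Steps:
L(X, P) = 3 + P*X (L(X, P) = 3 + X*P = 3 + P*X)
S = 1864/38083 (S = 1864/(3 + 170*224) = 1864/(3 + 38080) = 1864/38083 ≈ 0.048946)
(12107/9547 + 2267)/(S - 48541) = (12107/9547 + 2267)/(1864/38083 - 48541) = (12107*(1/9547) + 2267)/(-1848585039/38083) = (12107/9547 + 2267)*(-38083/1848585039) = (21655156/9547)*(-38083/1848585039) = -824693305948/17648441367333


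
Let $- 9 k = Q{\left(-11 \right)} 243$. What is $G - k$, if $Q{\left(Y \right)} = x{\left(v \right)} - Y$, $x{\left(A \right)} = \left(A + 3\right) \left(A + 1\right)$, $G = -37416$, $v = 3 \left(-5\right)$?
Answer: $-32583$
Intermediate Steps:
$v = -15$
$x{\left(A \right)} = \left(1 + A\right) \left(3 + A\right)$ ($x{\left(A \right)} = \left(3 + A\right) \left(1 + A\right) = \left(1 + A\right) \left(3 + A\right)$)
$Q{\left(Y \right)} = 168 - Y$ ($Q{\left(Y \right)} = \left(3 + \left(-15\right)^{2} + 4 \left(-15\right)\right) - Y = \left(3 + 225 - 60\right) - Y = 168 - Y$)
$k = -4833$ ($k = - \frac{\left(168 - -11\right) 243}{9} = - \frac{\left(168 + 11\right) 243}{9} = - \frac{179 \cdot 243}{9} = \left(- \frac{1}{9}\right) 43497 = -4833$)
$G - k = -37416 - -4833 = -37416 + 4833 = -32583$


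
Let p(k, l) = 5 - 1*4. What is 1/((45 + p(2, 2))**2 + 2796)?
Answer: 1/4912 ≈ 0.00020358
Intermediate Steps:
p(k, l) = 1 (p(k, l) = 5 - 4 = 1)
1/((45 + p(2, 2))**2 + 2796) = 1/((45 + 1)**2 + 2796) = 1/(46**2 + 2796) = 1/(2116 + 2796) = 1/4912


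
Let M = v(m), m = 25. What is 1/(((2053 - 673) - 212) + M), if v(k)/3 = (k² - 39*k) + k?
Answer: 1/193 ≈ 0.0051813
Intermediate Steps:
v(k) = -114*k + 3*k² (v(k) = 3*((k² - 39*k) + k) = 3*(k² - 38*k) = -114*k + 3*k²)
M = -975 (M = 3*25*(-38 + 25) = 3*25*(-13) = -975)
1/(((2053 - 673) - 212) + M) = 1/(((2053 - 673) - 212) - 975) = 1/((1380 - 212) - 975) = 1/(1168 - 975) = 1/193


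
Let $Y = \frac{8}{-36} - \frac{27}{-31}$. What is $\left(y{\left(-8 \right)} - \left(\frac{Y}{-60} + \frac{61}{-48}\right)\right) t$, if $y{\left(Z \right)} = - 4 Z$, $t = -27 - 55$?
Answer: $- \frac{91370099}{33480} \approx -2729.1$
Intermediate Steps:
$t = -82$
$Y = \frac{181}{279}$ ($Y = 8 \left(- \frac{1}{36}\right) - - \frac{27}{31} = - \frac{2}{9} + \frac{27}{31} = \frac{181}{279} \approx 0.64875$)
$\left(y{\left(-8 \right)} - \left(\frac{Y}{-60} + \frac{61}{-48}\right)\right) t = \left(\left(-4\right) \left(-8\right) - \left(\frac{181}{279 \left(-60\right)} + \frac{61}{-48}\right)\right) \left(-82\right) = \left(32 - \left(\frac{181}{279} \left(- \frac{1}{60}\right) + 61 \left(- \frac{1}{48}\right)\right)\right) \left(-82\right) = \left(32 - \left(- \frac{181}{16740} - \frac{61}{48}\right)\right) \left(-82\right) = \left(32 - - \frac{85819}{66960}\right) \left(-82\right) = \left(32 + \frac{85819}{66960}\right) \left(-82\right) = \frac{2228539}{66960} \left(-82\right) = - \frac{91370099}{33480}$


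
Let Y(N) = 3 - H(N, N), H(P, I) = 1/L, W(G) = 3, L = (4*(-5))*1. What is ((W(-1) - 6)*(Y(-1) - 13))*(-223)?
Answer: -133131/20 ≈ -6656.5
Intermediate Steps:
L = -20 (L = -20*1 = -20)
H(P, I) = -1/20 (H(P, I) = 1/(-20) = -1/20)
Y(N) = 61/20 (Y(N) = 3 - 1*(-1/20) = 3 + 1/20 = 61/20)
((W(-1) - 6)*(Y(-1) - 13))*(-223) = ((3 - 6)*(61/20 - 13))*(-223) = -3*(-199/20)*(-223) = (597/20)*(-223) = -133131/20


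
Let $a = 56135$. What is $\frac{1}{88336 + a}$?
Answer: $\frac{1}{144471} \approx 6.9218 \cdot 10^{-6}$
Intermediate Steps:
$\frac{1}{88336 + a} = \frac{1}{88336 + 56135} = \frac{1}{144471}$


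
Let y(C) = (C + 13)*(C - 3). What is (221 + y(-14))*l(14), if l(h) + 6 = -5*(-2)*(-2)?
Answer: -6188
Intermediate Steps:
y(C) = (-3 + C)*(13 + C) (y(C) = (13 + C)*(-3 + C) = (-3 + C)*(13 + C))
l(h) = -26 (l(h) = -6 - 5*(-2)*(-2) = -6 + 10*(-2) = -6 - 20 = -26)
(221 + y(-14))*l(14) = (221 + (-39 + (-14)² + 10*(-14)))*(-26) = (221 + (-39 + 196 - 140))*(-26) = (221 + 17)*(-26) = 238*(-26) = -6188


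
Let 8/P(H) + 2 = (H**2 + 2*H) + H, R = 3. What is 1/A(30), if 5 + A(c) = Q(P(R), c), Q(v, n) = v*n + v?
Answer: 2/21 ≈ 0.095238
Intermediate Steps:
P(H) = 8/(-2 + H**2 + 3*H) (P(H) = 8/(-2 + ((H**2 + 2*H) + H)) = 8/(-2 + (H**2 + 3*H)) = 8/(-2 + H**2 + 3*H))
Q(v, n) = v + n*v (Q(v, n) = n*v + v = v + n*v)
A(c) = -9/2 + c/2 (A(c) = -5 + (8/(-2 + 3**2 + 3*3))*(1 + c) = -5 + (8/(-2 + 9 + 9))*(1 + c) = -5 + (8/16)*(1 + c) = -5 + (8*(1/16))*(1 + c) = -5 + (1 + c)/2 = -5 + (1/2 + c/2) = -9/2 + c/2)
1/A(30) = 1/(-9/2 + (1/2)*30) = 1/(-9/2 + 15) = 1/(21/2) = 2/21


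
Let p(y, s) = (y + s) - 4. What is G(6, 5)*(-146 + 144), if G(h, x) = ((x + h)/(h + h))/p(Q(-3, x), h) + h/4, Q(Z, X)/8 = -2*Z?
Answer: -911/300 ≈ -3.0367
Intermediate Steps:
Q(Z, X) = -16*Z (Q(Z, X) = 8*(-2*Z) = -16*Z)
p(y, s) = -4 + s + y (p(y, s) = (s + y) - 4 = -4 + s + y)
G(h, x) = h/4 + (h + x)/(2*h*(44 + h)) (G(h, x) = ((x + h)/(h + h))/(-4 + h - 16*(-3)) + h/4 = ((h + x)/((2*h)))/(-4 + h + 48) + h*(¼) = ((h + x)*(1/(2*h)))/(44 + h) + h/4 = ((h + x)/(2*h))/(44 + h) + h/4 = (h + x)/(2*h*(44 + h)) + h/4 = h/4 + (h + x)/(2*h*(44 + h)))
G(6, 5)*(-146 + 144) = ((¼)*(2*6 + 2*5 + 6²*(44 + 6))/(6*(44 + 6)))*(-146 + 144) = ((¼)*(⅙)*(12 + 10 + 36*50)/50)*(-2) = ((¼)*(⅙)*(1/50)*(12 + 10 + 1800))*(-2) = ((¼)*(⅙)*(1/50)*1822)*(-2) = (911/600)*(-2) = -911/300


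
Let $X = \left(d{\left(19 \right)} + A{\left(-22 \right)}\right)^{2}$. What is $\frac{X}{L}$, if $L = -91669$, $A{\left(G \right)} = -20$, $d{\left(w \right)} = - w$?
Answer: $- \frac{1521}{91669} \approx -0.016592$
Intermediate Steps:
$X = 1521$ ($X = \left(\left(-1\right) 19 - 20\right)^{2} = \left(-19 - 20\right)^{2} = \left(-39\right)^{2} = 1521$)
$\frac{X}{L} = \frac{1521}{-91669} = 1521 \left(- \frac{1}{91669}\right) = - \frac{1521}{91669}$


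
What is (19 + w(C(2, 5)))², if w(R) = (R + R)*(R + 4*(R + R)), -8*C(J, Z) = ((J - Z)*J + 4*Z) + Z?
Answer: 14876449/1024 ≈ 14528.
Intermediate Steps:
C(J, Z) = -5*Z/8 - J*(J - Z)/8 (C(J, Z) = -(((J - Z)*J + 4*Z) + Z)/8 = -((J*(J - Z) + 4*Z) + Z)/8 = -((4*Z + J*(J - Z)) + Z)/8 = -(5*Z + J*(J - Z))/8 = -5*Z/8 - J*(J - Z)/8)
w(R) = 18*R² (w(R) = (2*R)*(R + 4*(2*R)) = (2*R)*(R + 8*R) = (2*R)*(9*R) = 18*R²)
(19 + w(C(2, 5)))² = (19 + 18*(-5/8*5 - ⅛*2² + (⅛)*2*5)²)² = (19 + 18*(-25/8 - ⅛*4 + 5/4)²)² = (19 + 18*(-25/8 - ½ + 5/4)²)² = (19 + 18*(-19/8)²)² = (19 + 18*(361/64))² = (19 + 3249/32)² = (3857/32)² = 14876449/1024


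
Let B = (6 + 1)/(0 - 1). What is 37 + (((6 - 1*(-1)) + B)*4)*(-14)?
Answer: 37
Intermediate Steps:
B = -7 (B = 7/(-1) = 7*(-1) = -7)
37 + (((6 - 1*(-1)) + B)*4)*(-14) = 37 + (((6 - 1*(-1)) - 7)*4)*(-14) = 37 + (((6 + 1) - 7)*4)*(-14) = 37 + ((7 - 7)*4)*(-14) = 37 + (0*4)*(-14) = 37 + 0*(-14) = 37 + 0 = 37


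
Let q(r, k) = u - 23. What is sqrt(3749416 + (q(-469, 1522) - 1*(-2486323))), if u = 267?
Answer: 3*sqrt(692887) ≈ 2497.2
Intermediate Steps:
q(r, k) = 244 (q(r, k) = 267 - 23 = 244)
sqrt(3749416 + (q(-469, 1522) - 1*(-2486323))) = sqrt(3749416 + (244 - 1*(-2486323))) = sqrt(3749416 + (244 + 2486323)) = sqrt(3749416 + 2486567) = sqrt(6235983) = 3*sqrt(692887)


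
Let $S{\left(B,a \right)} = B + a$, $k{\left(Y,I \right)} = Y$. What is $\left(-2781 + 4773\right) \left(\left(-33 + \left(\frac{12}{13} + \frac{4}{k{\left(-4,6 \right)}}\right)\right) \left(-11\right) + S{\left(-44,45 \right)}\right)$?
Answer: $\frac{9448056}{13} \approx 7.2677 \cdot 10^{5}$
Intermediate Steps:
$\left(-2781 + 4773\right) \left(\left(-33 + \left(\frac{12}{13} + \frac{4}{k{\left(-4,6 \right)}}\right)\right) \left(-11\right) + S{\left(-44,45 \right)}\right) = \left(-2781 + 4773\right) \left(\left(-33 + \left(\frac{12}{13} + \frac{4}{-4}\right)\right) \left(-11\right) + \left(-44 + 45\right)\right) = 1992 \left(\left(-33 + \left(12 \cdot \frac{1}{13} + 4 \left(- \frac{1}{4}\right)\right)\right) \left(-11\right) + 1\right) = 1992 \left(\left(-33 + \left(\frac{12}{13} - 1\right)\right) \left(-11\right) + 1\right) = 1992 \left(\left(-33 - \frac{1}{13}\right) \left(-11\right) + 1\right) = 1992 \left(\left(- \frac{430}{13}\right) \left(-11\right) + 1\right) = 1992 \left(\frac{4730}{13} + 1\right) = 1992 \cdot \frac{4743}{13} = \frac{9448056}{13}$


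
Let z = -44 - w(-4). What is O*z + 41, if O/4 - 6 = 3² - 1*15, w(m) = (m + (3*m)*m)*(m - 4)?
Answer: 41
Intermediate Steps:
w(m) = (-4 + m)*(m + 3*m²) (w(m) = (m + 3*m²)*(-4 + m) = (-4 + m)*(m + 3*m²))
z = 308 (z = -44 - (-4)*(-4 - 11*(-4) + 3*(-4)²) = -44 - (-4)*(-4 + 44 + 3*16) = -44 - (-4)*(-4 + 44 + 48) = -44 - (-4)*88 = -44 - 1*(-352) = -44 + 352 = 308)
O = 0 (O = 24 + 4*(3² - 1*15) = 24 + 4*(9 - 15) = 24 + 4*(-6) = 24 - 24 = 0)
O*z + 41 = 0*308 + 41 = 0 + 41 = 41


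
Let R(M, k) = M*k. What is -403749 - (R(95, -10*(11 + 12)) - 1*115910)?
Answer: -265989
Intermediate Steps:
-403749 - (R(95, -10*(11 + 12)) - 1*115910) = -403749 - (95*(-10*(11 + 12)) - 1*115910) = -403749 - (95*(-10*23) - 115910) = -403749 - (95*(-230) - 115910) = -403749 - (-21850 - 115910) = -403749 - 1*(-137760) = -403749 + 137760 = -265989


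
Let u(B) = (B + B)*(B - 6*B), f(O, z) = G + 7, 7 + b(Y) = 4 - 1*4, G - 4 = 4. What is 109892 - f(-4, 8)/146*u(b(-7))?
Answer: 8025791/73 ≈ 1.0994e+5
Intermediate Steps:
G = 8 (G = 4 + 4 = 8)
b(Y) = -7 (b(Y) = -7 + (4 - 1*4) = -7 + (4 - 4) = -7 + 0 = -7)
f(O, z) = 15 (f(O, z) = 8 + 7 = 15)
u(B) = -10*B² (u(B) = (2*B)*(-5*B) = -10*B²)
109892 - f(-4, 8)/146*u(b(-7)) = 109892 - 15/146*(-10*(-7)²) = 109892 - 15*(1/146)*(-10*49) = 109892 - 15*(-490)/146 = 109892 - 1*(-3675/73) = 109892 + 3675/73 = 8025791/73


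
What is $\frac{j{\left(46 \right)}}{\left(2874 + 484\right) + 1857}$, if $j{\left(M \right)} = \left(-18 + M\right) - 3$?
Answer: $\frac{5}{1043} \approx 0.0047939$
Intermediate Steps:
$j{\left(M \right)} = -21 + M$
$\frac{j{\left(46 \right)}}{\left(2874 + 484\right) + 1857} = \frac{-21 + 46}{\left(2874 + 484\right) + 1857} = \frac{25}{3358 + 1857} = \frac{25}{5215} = 25 \cdot \frac{1}{5215} = \frac{5}{1043}$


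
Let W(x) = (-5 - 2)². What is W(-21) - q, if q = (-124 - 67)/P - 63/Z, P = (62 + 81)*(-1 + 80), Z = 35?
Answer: 2870393/56485 ≈ 50.817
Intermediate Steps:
W(x) = 49 (W(x) = (-7)² = 49)
P = 11297 (P = 143*79 = 11297)
q = -102628/56485 (q = (-124 - 67)/11297 - 63/35 = -191*1/11297 - 63*1/35 = -191/11297 - 9/5 = -102628/56485 ≈ -1.8169)
W(-21) - q = 49 - 1*(-102628/56485) = 49 + 102628/56485 = 2870393/56485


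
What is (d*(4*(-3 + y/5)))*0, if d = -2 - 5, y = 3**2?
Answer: 0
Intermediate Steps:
y = 9
d = -7
(d*(4*(-3 + y/5)))*0 = -28*(-3 + 9/5)*0 = -28*(-6)/5*0 = -7*(-24/5)*0 = (168/5)*0 = 0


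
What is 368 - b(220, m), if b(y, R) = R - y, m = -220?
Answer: 808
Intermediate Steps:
368 - b(220, m) = 368 - (-220 - 1*220) = 368 - (-220 - 220) = 368 - 1*(-440) = 368 + 440 = 808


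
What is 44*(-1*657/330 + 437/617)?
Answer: -174106/3085 ≈ -56.436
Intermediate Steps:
44*(-1*657/330 + 437/617) = 44*(-657*1/330 + 437*(1/617)) = 44*(-219/110 + 437/617) = 44*(-87053/67870) = -174106/3085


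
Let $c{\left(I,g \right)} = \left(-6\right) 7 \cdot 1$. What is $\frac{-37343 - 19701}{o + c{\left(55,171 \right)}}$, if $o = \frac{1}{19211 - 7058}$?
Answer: $\frac{693255732}{510425} \approx 1358.2$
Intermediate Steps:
$c{\left(I,g \right)} = -42$ ($c{\left(I,g \right)} = \left(-42\right) 1 = -42$)
$o = \frac{1}{12153} \approx 8.2284 \cdot 10^{-5}$
$\frac{-37343 - 19701}{o + c{\left(55,171 \right)}} = \frac{-37343 - 19701}{\frac{1}{12153} - 42} = - \frac{57044}{- \frac{510425}{12153}} = \left(-57044\right) \left(- \frac{12153}{510425}\right) = \frac{693255732}{510425}$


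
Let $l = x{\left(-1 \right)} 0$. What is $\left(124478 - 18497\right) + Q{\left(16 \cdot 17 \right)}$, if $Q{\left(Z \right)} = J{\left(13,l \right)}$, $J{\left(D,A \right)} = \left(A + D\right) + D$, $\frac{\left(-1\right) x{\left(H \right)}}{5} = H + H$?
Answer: $106007$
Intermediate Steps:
$x{\left(H \right)} = - 10 H$ ($x{\left(H \right)} = - 5 \left(H + H\right) = - 5 \cdot 2 H = - 10 H$)
$l = 0$ ($l = \left(-10\right) \left(-1\right) 0 = 10 \cdot 0 = 0$)
$J{\left(D,A \right)} = A + 2 D$
$Q{\left(Z \right)} = 26$ ($Q{\left(Z \right)} = 0 + 2 \cdot 13 = 0 + 26 = 26$)
$\left(124478 - 18497\right) + Q{\left(16 \cdot 17 \right)} = \left(124478 - 18497\right) + 26 = 105981 + 26 = 106007$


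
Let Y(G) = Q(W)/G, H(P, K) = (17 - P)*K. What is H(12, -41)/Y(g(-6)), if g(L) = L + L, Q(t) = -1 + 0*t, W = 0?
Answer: -2460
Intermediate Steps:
H(P, K) = K*(17 - P)
Q(t) = -1 (Q(t) = -1 + 0 = -1)
g(L) = 2*L
Y(G) = -1/G
H(12, -41)/Y(g(-6)) = (-41*(17 - 1*12))/((-1/(2*(-6)))) = (-41*(17 - 12))/((-1/(-12))) = (-41*5)/((-1*(-1/12))) = -205/1/12 = -205*12 = -2460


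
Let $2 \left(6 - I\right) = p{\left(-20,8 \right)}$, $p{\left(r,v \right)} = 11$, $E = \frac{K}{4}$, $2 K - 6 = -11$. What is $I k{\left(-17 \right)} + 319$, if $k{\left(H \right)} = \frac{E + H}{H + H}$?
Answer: $\frac{173677}{544} \approx 319.26$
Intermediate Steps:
$K = - \frac{5}{2}$ ($K = 3 + \frac{1}{2} \left(-11\right) = 3 - \frac{11}{2} = - \frac{5}{2} \approx -2.5$)
$E = - \frac{5}{8}$ ($E = - \frac{5}{2 \cdot 4} = \left(- \frac{5}{2}\right) \frac{1}{4} = - \frac{5}{8} \approx -0.625$)
$I = \frac{1}{2}$ ($I = 6 - \frac{11}{2} = \frac{1}{2} \approx 0.5$)
$k{\left(H \right)} = \frac{- \frac{5}{8} + H}{2 H}$ ($k{\left(H \right)} = \frac{- \frac{5}{8} + H}{H + H} = \frac{- \frac{5}{8} + H}{2 H}$)
$I k{\left(-17 \right)} + 319 = \frac{\frac{1}{16} \frac{1}{-17} \left(-5 + 8 \left(-17\right)\right)}{2} + 319 = \frac{\frac{1}{16} \left(- \frac{1}{17}\right) \left(-5 - 136\right)}{2} + 319 = \frac{\frac{1}{16} \left(- \frac{1}{17}\right) \left(-141\right)}{2} + 319 = \frac{1}{2} \cdot \frac{141}{272} + 319 = \frac{141}{544} + 319 = \frac{173677}{544}$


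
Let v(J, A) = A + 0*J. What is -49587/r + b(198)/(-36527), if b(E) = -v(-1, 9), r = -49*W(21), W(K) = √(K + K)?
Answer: 9/36527 + 16529*√42/686 ≈ 156.15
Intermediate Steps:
W(K) = √2*√K (W(K) = √(2*K) = √2*√K)
v(J, A) = A (v(J, A) = A + 0 = A)
r = -49*√42 (r = -49*√2*√21 = -49*√42 ≈ -317.56)
b(E) = -9 (b(E) = -1*9 = -9)
-49587/r + b(198)/(-36527) = -49587*(-√42/2058) - 9/(-36527) = -(-16529)*√42/686 - 9*(-1/36527) = 16529*√42/686 + 9/36527 = 9/36527 + 16529*√42/686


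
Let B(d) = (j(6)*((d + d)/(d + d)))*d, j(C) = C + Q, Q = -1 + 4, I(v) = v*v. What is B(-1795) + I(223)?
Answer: 33574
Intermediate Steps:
I(v) = v²
Q = 3
j(C) = 3 + C (j(C) = C + 3 = 3 + C)
B(d) = 9*d (B(d) = ((3 + 6)*((d + d)/(d + d)))*d = (9*((2*d)/((2*d))))*d = (9*((2*d)*(1/(2*d))))*d = (9*1)*d = 9*d)
B(-1795) + I(223) = 9*(-1795) + 223² = -16155 + 49729 = 33574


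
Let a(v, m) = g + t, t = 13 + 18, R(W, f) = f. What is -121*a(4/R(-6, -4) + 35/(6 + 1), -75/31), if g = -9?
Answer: -2662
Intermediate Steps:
t = 31
a(v, m) = 22 (a(v, m) = -9 + 31 = 22)
-121*a(4/R(-6, -4) + 35/(6 + 1), -75/31) = -121*22 = -2662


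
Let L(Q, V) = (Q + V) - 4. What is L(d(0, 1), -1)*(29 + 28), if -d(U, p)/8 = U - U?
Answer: -285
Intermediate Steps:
d(U, p) = 0 (d(U, p) = -8*(U - U) = -8*0 = 0)
L(Q, V) = -4 + Q + V
L(d(0, 1), -1)*(29 + 28) = (-4 + 0 - 1)*(29 + 28) = -5*57 = -285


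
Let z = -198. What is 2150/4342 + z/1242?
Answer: 50294/149799 ≈ 0.33574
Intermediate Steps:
2150/4342 + z/1242 = 2150/4342 - 198/1242 = 2150*(1/4342) - 198*1/1242 = 1075/2171 - 11/69 = 50294/149799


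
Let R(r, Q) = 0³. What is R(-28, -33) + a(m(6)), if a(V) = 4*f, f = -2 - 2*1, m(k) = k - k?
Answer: -16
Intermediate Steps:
R(r, Q) = 0
m(k) = 0
f = -4 (f = -2 - 2 = -4)
a(V) = -16 (a(V) = 4*(-4) = -16)
R(-28, -33) + a(m(6)) = 0 - 16 = -16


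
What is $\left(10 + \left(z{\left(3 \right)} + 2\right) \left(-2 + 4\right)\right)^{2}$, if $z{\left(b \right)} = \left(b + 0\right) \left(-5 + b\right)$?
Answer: $4$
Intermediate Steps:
$z{\left(b \right)} = b \left(-5 + b\right)$
$\left(10 + \left(z{\left(3 \right)} + 2\right) \left(-2 + 4\right)\right)^{2} = \left(10 + \left(3 \left(-5 + 3\right) + 2\right) \left(-2 + 4\right)\right)^{2} = \left(10 + \left(3 \left(-2\right) + 2\right) 2\right)^{2} = \left(10 + \left(-6 + 2\right) 2\right)^{2} = \left(10 - 8\right)^{2} = 2^{2} = 4$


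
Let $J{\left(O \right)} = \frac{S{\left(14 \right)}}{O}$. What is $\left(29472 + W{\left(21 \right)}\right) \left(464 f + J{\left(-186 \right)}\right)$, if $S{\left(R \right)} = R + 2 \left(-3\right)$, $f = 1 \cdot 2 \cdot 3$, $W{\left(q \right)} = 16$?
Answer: $\frac{7634679104}{93} \approx 8.2093 \cdot 10^{7}$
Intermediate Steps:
$f = 6$ ($f = 2 \cdot 3 = 6$)
$S{\left(R \right)} = -6 + R$ ($S{\left(R \right)} = R - 6 = -6 + R$)
$J{\left(O \right)} = \frac{8}{O}$ ($J{\left(O \right)} = \frac{-6 + 14}{O} = \frac{8}{O}$)
$\left(29472 + W{\left(21 \right)}\right) \left(464 f + J{\left(-186 \right)}\right) = \left(29472 + 16\right) \left(464 \cdot 6 + \frac{8}{-186}\right) = 29488 \left(2784 + 8 \left(- \frac{1}{186}\right)\right) = 29488 \left(2784 - \frac{4}{93}\right) = 29488 \cdot \frac{258908}{93} = \frac{7634679104}{93}$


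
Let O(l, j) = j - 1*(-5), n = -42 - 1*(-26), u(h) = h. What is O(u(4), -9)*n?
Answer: 64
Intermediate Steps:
n = -16 (n = -42 + 26 = -16)
O(l, j) = 5 + j (O(l, j) = j + 5 = 5 + j)
O(u(4), -9)*n = (5 - 9)*(-16) = -4*(-16) = 64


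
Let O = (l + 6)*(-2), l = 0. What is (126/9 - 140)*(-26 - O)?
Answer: 1764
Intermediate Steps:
O = -12 (O = (0 + 6)*(-2) = 6*(-2) = -12)
(126/9 - 140)*(-26 - O) = (126/9 - 140)*(-26 - 1*(-12)) = (126*(1/9) - 140)*(-26 + 12) = (14 - 140)*(-14) = -126*(-14) = 1764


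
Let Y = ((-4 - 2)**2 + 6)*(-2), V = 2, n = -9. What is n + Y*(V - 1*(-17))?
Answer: -1605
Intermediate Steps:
Y = -84 (Y = ((-6)**2 + 6)*(-2) = (36 + 6)*(-2) = 42*(-2) = -84)
n + Y*(V - 1*(-17)) = -9 - 84*(2 - 1*(-17)) = -9 - 84*(2 + 17) = -9 - 84*19 = -9 - 1596 = -1605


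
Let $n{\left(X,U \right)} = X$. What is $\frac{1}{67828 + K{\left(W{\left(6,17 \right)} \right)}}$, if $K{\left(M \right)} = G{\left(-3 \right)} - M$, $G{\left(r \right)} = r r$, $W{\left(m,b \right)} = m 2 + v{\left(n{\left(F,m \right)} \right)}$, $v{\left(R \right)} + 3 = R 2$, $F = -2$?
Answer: $\frac{1}{67832} \approx 1.4742 \cdot 10^{-5}$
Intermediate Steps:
$v{\left(R \right)} = -3 + 2 R$ ($v{\left(R \right)} = -3 + R 2 = -3 + 2 R$)
$W{\left(m,b \right)} = -7 + 2 m$ ($W{\left(m,b \right)} = m 2 + \left(-3 + 2 \left(-2\right)\right) = 2 m - 7 = -7 + 2 m$)
$G{\left(r \right)} = r^{2}$
$K{\left(M \right)} = 9 - M$ ($K{\left(M \right)} = \left(-3\right)^{2} - M = 9 - M$)
$\frac{1}{67828 + K{\left(W{\left(6,17 \right)} \right)}} = \frac{1}{67828 + \left(9 - \left(-7 + 2 \cdot 6\right)\right)} = \frac{1}{67828 + \left(9 - \left(-7 + 12\right)\right)} = \frac{1}{67828 + \left(9 - 5\right)} = \frac{1}{67828 + 4} = \frac{1}{67832}$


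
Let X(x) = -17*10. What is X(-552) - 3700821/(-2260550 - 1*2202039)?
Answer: -754939309/4462589 ≈ -169.17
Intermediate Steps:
X(x) = -170
X(-552) - 3700821/(-2260550 - 1*2202039) = -170 - 3700821/(-2260550 - 1*2202039) = -170 - 3700821/(-2260550 - 2202039) = -170 - 3700821/(-4462589) = -170 - 3700821*(-1)/4462589 = -170 - 1*(-3700821/4462589) = -170 + 3700821/4462589 = -754939309/4462589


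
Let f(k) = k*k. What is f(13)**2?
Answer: 28561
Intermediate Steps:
f(k) = k**2
f(13)**2 = (13**2)**2 = 169**2 = 28561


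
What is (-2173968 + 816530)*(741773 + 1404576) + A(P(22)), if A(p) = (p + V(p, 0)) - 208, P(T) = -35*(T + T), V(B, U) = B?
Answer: -2913535697150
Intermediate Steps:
P(T) = -70*T
A(p) = -208 + 2*p (A(p) = (p + p) - 208 = 2*p - 208 = -208 + 2*p)
(-2173968 + 816530)*(741773 + 1404576) + A(P(22)) = (-2173968 + 816530)*(741773 + 1404576) + (-208 + 2*(-70*22)) = -1357438*2146349 + (-208 + 2*(-1540)) = -2913535693862 + (-208 - 3080) = -2913535693862 - 3288 = -2913535697150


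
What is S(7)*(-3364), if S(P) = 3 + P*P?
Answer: -174928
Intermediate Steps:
S(P) = 3 + P²
S(7)*(-3364) = (3 + 7²)*(-3364) = (3 + 49)*(-3364) = 52*(-3364) = -174928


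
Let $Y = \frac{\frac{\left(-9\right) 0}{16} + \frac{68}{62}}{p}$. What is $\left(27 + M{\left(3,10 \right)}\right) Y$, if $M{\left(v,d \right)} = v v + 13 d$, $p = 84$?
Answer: $\frac{1411}{651} \approx 2.1674$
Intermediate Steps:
$M{\left(v,d \right)} = v^{2} + 13 d$
$Y = \frac{17}{1302}$ ($Y = \frac{\frac{\left(-9\right) 0}{16} + \frac{68}{62}}{84} = \left(0 \cdot \frac{1}{16} + 68 \cdot \frac{1}{62}\right) \frac{1}{84} = \left(0 + \frac{34}{31}\right) \frac{1}{84} = \frac{34}{31} \cdot \frac{1}{84} = \frac{17}{1302} \approx 0.013057$)
$\left(27 + M{\left(3,10 \right)}\right) Y = \left(27 + \left(3^{2} + 13 \cdot 10\right)\right) \frac{17}{1302} = \left(27 + \left(9 + 130\right)\right) \frac{17}{1302} = \left(27 + 139\right) \frac{17}{1302} = 166 \cdot \frac{17}{1302} = \frac{1411}{651}$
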